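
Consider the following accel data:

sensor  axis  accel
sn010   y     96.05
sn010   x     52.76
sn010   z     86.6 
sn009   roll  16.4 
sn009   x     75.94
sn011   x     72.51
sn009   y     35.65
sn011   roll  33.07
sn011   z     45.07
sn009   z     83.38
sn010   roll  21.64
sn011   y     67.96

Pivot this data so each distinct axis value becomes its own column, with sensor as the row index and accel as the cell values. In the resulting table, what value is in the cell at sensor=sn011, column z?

Wide layout: rows indexed by sensor, columns are the 4 distinct axis values (y, x, z, roll).
Cell (sensor=sn011, axis=z) draws from the long row where sensor=sn011 and axis=z, which has accel=45.07.

45.07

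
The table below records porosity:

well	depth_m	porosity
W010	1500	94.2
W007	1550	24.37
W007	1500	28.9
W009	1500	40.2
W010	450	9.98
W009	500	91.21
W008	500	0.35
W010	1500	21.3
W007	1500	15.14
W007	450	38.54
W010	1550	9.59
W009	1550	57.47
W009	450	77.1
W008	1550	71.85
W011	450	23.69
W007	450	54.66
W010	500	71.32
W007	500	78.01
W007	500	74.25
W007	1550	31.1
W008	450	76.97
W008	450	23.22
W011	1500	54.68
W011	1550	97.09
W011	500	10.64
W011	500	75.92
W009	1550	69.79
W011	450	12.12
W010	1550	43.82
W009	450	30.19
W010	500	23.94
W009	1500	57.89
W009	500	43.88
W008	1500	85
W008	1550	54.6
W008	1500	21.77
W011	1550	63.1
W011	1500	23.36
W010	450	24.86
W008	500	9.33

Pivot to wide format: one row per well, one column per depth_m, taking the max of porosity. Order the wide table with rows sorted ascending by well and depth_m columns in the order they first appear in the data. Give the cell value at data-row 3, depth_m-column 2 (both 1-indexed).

69.79

With rows sorted ascending by well, row 3 is well=W009. depth_m columns in first-appearance order: 1500, 1550, 450, 500; column 2 is 1550.
Long rows with well=W009, depth_m=1550: max(57.47, 69.79) = 69.79.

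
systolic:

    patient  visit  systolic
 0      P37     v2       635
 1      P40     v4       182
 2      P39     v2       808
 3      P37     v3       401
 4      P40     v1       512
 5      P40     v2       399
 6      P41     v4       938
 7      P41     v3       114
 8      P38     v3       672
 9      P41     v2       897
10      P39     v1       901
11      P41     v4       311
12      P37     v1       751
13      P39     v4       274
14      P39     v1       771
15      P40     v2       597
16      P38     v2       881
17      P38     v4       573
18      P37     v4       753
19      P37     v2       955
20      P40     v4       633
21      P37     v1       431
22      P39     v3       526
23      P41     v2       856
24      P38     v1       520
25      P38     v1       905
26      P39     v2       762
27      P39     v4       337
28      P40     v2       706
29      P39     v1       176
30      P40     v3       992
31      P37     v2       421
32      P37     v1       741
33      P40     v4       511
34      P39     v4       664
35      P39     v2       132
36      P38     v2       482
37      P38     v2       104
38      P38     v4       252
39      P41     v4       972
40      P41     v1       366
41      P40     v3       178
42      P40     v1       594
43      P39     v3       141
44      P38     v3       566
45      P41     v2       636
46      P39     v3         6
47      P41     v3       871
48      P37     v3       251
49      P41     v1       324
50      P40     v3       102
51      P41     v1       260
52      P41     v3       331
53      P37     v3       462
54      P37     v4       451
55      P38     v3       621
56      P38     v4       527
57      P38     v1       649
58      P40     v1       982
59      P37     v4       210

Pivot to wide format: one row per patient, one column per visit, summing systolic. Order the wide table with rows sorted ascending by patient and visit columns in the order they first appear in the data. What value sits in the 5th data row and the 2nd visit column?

2221

With rows sorted ascending by patient, row 5 is patient=P41. visit columns in first-appearance order: v2, v4, v3, v1; column 2 is v4.
Long rows with patient=P41, visit=v4: 938 + 311 + 972 = 2221.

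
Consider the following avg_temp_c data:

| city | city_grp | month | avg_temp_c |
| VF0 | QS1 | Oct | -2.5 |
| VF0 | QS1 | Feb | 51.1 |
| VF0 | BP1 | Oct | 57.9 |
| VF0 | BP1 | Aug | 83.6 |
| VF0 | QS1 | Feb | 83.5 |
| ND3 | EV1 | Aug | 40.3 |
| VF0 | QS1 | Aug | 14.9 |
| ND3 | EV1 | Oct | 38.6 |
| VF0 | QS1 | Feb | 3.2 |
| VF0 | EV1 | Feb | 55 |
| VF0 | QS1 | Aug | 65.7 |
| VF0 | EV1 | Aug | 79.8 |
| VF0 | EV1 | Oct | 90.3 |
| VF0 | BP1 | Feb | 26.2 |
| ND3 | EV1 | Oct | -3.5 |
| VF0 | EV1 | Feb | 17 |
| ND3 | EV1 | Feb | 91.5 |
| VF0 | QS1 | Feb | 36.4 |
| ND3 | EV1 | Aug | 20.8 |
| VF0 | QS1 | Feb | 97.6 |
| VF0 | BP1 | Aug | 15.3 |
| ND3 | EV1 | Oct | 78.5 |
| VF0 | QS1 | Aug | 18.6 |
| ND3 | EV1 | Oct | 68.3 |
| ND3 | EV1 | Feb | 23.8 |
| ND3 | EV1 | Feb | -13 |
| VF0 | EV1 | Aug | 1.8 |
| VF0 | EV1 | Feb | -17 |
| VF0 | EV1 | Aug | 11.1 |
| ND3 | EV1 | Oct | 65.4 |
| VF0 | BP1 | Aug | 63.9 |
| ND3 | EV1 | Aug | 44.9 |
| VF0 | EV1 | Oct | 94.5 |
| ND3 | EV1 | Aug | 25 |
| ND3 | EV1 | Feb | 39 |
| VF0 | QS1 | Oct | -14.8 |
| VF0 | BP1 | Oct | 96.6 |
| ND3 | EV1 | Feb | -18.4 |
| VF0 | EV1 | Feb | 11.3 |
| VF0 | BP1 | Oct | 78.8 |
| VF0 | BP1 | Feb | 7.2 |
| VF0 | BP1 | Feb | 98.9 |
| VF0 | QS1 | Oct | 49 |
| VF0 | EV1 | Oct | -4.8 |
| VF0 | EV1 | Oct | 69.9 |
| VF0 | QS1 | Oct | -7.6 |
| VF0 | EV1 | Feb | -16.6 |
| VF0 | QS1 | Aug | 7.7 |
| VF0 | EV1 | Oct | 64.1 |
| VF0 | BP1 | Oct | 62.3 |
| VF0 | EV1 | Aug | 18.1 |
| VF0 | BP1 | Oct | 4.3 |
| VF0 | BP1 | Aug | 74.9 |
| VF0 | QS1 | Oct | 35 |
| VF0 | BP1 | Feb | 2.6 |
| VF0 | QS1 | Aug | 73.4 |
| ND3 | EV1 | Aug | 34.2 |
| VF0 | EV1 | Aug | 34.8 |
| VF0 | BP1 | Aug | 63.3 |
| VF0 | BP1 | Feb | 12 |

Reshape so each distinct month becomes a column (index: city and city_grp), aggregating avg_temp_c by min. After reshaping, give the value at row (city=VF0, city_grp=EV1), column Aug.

Rows with city=VF0, city_grp=EV1 and month=Aug: avg_temp_c values are 79.8, 1.8, 11.1, 18.1, 34.8.
min(79.8, 1.8, 11.1, 18.1, 34.8) = 1.8.

1.8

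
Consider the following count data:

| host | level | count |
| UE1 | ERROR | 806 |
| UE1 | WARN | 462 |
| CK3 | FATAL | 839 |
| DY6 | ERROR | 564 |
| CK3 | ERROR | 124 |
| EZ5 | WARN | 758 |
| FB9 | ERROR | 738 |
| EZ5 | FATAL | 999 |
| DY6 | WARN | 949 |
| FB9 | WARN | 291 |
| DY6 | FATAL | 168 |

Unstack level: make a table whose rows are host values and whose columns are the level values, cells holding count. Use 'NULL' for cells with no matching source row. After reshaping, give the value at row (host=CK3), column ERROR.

The long row with host=CK3, level=ERROR has count=124.

124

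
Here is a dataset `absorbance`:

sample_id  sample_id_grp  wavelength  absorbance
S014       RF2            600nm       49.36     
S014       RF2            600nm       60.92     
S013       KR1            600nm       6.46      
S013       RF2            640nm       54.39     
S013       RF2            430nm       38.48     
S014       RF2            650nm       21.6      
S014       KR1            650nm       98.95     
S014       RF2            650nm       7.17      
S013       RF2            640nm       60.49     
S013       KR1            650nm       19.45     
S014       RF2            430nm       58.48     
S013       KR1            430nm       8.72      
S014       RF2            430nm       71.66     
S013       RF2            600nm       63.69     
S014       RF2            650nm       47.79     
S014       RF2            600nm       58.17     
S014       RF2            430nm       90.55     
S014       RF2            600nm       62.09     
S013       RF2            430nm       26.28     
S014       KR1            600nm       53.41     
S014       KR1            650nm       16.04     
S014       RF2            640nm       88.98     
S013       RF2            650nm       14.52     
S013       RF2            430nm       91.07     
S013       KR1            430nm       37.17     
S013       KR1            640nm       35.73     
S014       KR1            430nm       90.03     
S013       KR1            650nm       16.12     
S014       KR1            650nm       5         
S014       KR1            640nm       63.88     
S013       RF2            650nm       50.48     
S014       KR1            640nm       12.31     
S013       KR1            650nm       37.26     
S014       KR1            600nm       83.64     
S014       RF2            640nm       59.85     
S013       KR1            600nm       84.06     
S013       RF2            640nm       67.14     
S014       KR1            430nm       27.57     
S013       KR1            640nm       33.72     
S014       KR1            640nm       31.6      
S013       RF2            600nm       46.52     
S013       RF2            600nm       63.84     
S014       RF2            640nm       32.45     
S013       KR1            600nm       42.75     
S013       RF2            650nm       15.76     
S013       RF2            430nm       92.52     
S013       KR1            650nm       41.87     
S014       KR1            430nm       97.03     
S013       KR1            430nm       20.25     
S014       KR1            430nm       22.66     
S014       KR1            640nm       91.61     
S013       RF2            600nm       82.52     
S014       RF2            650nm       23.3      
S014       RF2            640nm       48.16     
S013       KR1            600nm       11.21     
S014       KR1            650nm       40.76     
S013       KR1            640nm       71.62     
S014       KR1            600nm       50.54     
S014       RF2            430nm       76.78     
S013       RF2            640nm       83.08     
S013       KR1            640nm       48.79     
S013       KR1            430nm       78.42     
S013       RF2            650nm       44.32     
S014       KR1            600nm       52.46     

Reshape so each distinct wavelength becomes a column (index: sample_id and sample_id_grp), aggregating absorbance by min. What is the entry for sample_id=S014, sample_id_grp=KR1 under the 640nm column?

Rows with sample_id=S014, sample_id_grp=KR1 and wavelength=640nm: absorbance values are 63.88, 12.31, 31.6, 91.61.
min(63.88, 12.31, 31.6, 91.61) = 12.31.

12.31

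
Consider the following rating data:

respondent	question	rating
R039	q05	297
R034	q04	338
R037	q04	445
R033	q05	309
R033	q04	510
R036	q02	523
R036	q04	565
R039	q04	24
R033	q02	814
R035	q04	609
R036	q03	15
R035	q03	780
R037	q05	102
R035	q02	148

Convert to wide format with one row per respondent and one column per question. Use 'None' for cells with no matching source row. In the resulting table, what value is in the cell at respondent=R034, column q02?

No long-format row has respondent=R034 and question=q02, so the cell is None.

None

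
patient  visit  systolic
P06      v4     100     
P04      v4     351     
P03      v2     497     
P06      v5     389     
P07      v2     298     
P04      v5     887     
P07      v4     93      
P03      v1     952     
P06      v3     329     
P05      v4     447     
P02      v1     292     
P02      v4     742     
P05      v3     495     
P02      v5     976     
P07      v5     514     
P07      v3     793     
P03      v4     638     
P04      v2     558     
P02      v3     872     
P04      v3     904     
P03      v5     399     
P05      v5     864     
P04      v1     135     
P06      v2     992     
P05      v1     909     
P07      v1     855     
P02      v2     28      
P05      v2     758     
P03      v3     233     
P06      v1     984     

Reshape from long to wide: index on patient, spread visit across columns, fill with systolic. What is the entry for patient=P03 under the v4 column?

638

Wide layout: rows indexed by patient, columns are the 5 distinct visit values (v4, v2, v5, v1, v3).
Cell (patient=P03, visit=v4) draws from the long row where patient=P03 and visit=v4, which has systolic=638.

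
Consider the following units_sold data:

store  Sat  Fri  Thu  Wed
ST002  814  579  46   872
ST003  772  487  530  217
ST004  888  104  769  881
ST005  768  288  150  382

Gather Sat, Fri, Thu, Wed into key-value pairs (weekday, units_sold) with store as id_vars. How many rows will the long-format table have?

16

4 store values × 4 melted columns = 16 rows.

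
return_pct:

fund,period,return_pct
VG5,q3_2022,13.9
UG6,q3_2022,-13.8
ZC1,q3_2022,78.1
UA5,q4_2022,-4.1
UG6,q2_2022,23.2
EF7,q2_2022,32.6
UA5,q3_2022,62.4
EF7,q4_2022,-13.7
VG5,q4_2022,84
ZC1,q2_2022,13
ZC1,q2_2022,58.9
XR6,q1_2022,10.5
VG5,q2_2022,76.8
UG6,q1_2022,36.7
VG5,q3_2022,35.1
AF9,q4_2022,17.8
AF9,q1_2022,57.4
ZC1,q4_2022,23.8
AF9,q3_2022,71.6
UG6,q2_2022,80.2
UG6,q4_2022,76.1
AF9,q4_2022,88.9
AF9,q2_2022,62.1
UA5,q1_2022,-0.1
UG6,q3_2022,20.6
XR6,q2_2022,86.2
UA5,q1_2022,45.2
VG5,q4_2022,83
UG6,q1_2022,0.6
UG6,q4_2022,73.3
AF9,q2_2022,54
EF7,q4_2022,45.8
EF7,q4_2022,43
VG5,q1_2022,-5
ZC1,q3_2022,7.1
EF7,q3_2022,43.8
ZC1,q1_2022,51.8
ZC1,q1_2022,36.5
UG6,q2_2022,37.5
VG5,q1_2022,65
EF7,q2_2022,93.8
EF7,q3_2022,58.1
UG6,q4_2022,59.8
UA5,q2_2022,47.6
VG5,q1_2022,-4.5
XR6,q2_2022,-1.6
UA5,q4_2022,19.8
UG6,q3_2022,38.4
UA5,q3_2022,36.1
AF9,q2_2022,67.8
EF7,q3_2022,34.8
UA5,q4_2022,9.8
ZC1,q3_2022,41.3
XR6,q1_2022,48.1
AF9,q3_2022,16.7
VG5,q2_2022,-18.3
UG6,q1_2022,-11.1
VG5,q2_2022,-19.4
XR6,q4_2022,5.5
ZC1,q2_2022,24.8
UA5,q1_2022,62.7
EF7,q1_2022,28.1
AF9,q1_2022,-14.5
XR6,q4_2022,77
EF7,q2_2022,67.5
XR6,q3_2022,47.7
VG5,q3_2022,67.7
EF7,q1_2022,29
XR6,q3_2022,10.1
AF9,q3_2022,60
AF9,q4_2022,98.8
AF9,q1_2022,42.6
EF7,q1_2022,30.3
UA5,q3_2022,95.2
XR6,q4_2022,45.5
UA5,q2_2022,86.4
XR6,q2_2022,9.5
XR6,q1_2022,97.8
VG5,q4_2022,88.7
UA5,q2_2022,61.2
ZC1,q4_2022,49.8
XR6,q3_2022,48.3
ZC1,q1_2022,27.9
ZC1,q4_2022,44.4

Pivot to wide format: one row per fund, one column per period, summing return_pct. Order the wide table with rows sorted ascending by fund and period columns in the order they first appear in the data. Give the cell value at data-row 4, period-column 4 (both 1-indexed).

With rows sorted ascending by fund, row 4 is fund=UG6. period columns in first-appearance order: q3_2022, q4_2022, q2_2022, q1_2022; column 4 is q1_2022.
Long rows with fund=UG6, period=q1_2022: 36.7 + 0.6 + -11.1 = 26.2.

26.2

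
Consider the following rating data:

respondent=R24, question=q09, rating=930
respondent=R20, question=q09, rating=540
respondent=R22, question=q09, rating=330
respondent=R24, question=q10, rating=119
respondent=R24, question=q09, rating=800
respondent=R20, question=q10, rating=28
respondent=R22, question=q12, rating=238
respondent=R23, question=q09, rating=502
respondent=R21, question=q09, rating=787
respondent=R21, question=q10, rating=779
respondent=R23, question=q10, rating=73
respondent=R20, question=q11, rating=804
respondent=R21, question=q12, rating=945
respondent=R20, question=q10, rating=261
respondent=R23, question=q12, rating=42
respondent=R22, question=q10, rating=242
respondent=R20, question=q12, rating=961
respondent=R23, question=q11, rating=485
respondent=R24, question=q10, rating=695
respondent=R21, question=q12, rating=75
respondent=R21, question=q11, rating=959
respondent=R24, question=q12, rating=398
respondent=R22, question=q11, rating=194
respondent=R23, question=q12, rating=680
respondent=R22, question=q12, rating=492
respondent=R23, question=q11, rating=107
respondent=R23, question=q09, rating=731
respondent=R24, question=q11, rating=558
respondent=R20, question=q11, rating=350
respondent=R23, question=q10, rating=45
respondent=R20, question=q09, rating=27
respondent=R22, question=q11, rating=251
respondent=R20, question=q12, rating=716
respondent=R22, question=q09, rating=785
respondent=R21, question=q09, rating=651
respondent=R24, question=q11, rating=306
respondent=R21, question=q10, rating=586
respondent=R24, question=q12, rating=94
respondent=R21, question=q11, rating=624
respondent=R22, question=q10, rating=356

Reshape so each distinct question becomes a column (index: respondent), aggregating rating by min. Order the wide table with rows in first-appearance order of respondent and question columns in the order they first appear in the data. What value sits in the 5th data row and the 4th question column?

624

With rows in first-appearance order of respondent, row 5 is respondent=R21. question columns in first-appearance order: q09, q10, q12, q11; column 4 is q11.
Long rows with respondent=R21, question=q11: min(959, 624) = 624.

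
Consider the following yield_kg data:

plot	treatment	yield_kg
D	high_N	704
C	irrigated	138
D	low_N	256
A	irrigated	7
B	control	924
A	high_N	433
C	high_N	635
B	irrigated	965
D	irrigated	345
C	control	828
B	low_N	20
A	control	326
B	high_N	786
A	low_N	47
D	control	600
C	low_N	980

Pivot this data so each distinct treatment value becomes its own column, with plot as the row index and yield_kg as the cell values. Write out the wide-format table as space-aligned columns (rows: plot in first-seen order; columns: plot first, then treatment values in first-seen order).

Columns: plot plus the 4 distinct treatment values (high_N, irrigated, low_N, control).
For example, row D column high_N takes yield_kg=704 from the long row (D, high_N).

plot  high_N  irrigated  low_N  control
D     704     345        256    600    
C     635     138        980    828    
A     433     7          47     326    
B     786     965        20     924    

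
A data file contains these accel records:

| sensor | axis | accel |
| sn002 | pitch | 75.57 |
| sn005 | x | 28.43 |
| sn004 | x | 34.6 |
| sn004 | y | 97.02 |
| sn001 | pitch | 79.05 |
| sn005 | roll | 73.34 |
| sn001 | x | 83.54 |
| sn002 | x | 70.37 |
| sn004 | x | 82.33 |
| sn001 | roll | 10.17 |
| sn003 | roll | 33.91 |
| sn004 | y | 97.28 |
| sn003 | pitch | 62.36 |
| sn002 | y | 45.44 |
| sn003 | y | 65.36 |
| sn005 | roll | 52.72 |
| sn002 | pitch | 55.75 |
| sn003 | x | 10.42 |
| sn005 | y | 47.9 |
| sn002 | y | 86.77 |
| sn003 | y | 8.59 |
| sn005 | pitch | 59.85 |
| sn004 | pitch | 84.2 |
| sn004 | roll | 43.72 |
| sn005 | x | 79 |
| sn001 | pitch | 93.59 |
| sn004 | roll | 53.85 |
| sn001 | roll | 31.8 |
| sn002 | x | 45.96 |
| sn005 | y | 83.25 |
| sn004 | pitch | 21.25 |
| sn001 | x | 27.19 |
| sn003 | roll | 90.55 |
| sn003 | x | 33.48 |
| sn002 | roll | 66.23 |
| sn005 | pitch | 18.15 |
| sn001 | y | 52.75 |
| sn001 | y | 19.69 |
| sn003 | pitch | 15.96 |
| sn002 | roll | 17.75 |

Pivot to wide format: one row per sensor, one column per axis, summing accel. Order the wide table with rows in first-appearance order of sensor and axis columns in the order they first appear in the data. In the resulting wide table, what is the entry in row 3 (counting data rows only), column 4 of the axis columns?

97.57

With rows in first-appearance order of sensor, row 3 is sensor=sn004. axis columns in first-appearance order: pitch, x, y, roll; column 4 is roll.
Long rows with sensor=sn004, axis=roll: 43.72 + 53.85 = 97.57.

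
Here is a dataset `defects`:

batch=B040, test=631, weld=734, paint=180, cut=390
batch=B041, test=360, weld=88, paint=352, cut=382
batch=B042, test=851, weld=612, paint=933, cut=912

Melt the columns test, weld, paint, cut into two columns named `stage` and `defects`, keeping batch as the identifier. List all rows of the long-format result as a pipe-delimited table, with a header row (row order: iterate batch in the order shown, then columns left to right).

| batch | stage | defects |
| B040 | test | 631 |
| B040 | weld | 734 |
| B040 | paint | 180 |
| B040 | cut | 390 |
| B041 | test | 360 |
| B041 | weld | 88 |
| B041 | paint | 352 |
| B041 | cut | 382 |
| B042 | test | 851 |
| B042 | weld | 612 |
| B042 | paint | 933 |
| B042 | cut | 912 |

Each (batch, column) pair becomes one row: 3 × 4 = 12 rows.
For example, (B040, test) → defects=631.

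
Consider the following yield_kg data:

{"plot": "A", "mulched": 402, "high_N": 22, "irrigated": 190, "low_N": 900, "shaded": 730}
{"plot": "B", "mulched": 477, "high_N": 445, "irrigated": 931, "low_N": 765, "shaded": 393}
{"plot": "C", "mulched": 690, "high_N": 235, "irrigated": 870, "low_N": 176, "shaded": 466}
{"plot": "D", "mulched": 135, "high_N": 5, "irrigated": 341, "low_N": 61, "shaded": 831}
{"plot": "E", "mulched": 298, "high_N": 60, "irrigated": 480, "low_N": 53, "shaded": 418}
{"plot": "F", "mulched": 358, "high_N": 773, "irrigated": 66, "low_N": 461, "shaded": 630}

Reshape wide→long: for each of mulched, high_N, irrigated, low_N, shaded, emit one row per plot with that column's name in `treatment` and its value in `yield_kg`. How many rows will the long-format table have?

6 plot values × 5 melted columns = 30 rows.

30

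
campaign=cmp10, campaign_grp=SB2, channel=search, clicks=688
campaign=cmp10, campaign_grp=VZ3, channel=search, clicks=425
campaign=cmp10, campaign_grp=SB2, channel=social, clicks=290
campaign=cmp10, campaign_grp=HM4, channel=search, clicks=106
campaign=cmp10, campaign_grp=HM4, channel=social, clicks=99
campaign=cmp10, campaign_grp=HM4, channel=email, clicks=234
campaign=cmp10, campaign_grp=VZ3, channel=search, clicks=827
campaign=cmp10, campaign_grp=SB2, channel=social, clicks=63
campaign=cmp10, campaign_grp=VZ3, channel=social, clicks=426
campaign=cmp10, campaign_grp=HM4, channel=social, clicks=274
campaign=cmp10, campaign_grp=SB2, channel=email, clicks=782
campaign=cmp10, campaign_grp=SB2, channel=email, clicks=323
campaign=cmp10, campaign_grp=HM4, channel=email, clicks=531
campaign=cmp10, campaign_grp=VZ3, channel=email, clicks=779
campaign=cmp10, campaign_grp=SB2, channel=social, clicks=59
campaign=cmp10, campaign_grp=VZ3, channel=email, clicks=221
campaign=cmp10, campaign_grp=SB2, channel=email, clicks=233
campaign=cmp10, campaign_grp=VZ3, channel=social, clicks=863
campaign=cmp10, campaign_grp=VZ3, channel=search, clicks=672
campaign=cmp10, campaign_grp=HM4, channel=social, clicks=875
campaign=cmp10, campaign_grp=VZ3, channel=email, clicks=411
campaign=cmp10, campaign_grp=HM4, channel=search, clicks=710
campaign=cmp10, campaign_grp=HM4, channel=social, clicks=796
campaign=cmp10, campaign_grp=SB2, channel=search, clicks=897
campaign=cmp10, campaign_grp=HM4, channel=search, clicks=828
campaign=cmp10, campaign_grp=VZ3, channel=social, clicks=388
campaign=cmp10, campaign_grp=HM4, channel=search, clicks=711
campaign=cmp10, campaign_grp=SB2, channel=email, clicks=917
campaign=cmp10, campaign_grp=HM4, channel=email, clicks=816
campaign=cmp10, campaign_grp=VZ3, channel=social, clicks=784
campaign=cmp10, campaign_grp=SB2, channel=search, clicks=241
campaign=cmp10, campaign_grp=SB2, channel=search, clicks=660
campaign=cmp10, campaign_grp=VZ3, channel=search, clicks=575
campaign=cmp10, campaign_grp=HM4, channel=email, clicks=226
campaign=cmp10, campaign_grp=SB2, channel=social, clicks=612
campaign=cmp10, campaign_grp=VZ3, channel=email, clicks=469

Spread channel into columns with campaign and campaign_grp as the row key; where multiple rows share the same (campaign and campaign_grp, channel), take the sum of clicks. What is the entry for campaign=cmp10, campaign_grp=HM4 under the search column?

2355

Rows with campaign=cmp10, campaign_grp=HM4 and channel=search: clicks values are 106, 710, 828, 711.
106 + 710 + 828 + 711 = 2355.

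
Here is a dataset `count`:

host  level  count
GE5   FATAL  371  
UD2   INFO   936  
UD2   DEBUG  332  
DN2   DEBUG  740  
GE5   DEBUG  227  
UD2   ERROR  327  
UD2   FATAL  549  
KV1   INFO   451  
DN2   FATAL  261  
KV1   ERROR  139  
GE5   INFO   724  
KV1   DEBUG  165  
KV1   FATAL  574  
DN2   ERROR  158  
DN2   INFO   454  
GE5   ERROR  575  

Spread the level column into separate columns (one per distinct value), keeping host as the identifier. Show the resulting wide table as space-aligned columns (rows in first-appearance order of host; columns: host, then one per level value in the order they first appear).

Columns: host plus the 4 distinct level values (FATAL, INFO, DEBUG, ERROR).
For example, row GE5 column FATAL takes count=371 from the long row (GE5, FATAL).

host  FATAL  INFO  DEBUG  ERROR
GE5   371    724   227    575  
UD2   549    936   332    327  
DN2   261    454   740    158  
KV1   574    451   165    139  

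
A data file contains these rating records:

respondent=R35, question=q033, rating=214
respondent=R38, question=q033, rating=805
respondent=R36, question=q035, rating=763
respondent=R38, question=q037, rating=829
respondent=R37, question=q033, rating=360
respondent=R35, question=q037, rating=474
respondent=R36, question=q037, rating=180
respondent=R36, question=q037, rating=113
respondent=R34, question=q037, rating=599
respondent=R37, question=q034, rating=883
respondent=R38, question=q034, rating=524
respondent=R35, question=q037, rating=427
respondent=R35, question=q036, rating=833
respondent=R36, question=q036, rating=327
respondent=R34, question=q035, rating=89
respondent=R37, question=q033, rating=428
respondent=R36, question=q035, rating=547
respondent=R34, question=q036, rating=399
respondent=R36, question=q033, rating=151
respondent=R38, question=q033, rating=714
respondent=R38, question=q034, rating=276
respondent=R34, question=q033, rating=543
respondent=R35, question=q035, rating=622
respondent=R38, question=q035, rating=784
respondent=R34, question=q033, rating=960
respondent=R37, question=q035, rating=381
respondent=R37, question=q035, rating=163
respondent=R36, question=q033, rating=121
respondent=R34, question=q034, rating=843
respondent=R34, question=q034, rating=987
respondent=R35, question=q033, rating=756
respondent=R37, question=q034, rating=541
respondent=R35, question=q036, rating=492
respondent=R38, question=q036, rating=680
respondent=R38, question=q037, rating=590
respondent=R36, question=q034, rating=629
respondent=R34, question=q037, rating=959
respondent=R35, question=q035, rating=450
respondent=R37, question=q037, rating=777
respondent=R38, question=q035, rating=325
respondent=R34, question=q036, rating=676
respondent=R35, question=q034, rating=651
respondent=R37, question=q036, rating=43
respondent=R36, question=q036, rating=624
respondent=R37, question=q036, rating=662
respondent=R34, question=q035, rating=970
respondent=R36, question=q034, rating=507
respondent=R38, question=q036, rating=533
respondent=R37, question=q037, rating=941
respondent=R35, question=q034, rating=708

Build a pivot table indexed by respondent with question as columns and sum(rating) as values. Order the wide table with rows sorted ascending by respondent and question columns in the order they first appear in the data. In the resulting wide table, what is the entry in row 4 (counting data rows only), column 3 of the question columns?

With rows sorted ascending by respondent, row 4 is respondent=R37. question columns in first-appearance order: q033, q035, q037, q034, q036; column 3 is q037.
Long rows with respondent=R37, question=q037: 777 + 941 = 1718.

1718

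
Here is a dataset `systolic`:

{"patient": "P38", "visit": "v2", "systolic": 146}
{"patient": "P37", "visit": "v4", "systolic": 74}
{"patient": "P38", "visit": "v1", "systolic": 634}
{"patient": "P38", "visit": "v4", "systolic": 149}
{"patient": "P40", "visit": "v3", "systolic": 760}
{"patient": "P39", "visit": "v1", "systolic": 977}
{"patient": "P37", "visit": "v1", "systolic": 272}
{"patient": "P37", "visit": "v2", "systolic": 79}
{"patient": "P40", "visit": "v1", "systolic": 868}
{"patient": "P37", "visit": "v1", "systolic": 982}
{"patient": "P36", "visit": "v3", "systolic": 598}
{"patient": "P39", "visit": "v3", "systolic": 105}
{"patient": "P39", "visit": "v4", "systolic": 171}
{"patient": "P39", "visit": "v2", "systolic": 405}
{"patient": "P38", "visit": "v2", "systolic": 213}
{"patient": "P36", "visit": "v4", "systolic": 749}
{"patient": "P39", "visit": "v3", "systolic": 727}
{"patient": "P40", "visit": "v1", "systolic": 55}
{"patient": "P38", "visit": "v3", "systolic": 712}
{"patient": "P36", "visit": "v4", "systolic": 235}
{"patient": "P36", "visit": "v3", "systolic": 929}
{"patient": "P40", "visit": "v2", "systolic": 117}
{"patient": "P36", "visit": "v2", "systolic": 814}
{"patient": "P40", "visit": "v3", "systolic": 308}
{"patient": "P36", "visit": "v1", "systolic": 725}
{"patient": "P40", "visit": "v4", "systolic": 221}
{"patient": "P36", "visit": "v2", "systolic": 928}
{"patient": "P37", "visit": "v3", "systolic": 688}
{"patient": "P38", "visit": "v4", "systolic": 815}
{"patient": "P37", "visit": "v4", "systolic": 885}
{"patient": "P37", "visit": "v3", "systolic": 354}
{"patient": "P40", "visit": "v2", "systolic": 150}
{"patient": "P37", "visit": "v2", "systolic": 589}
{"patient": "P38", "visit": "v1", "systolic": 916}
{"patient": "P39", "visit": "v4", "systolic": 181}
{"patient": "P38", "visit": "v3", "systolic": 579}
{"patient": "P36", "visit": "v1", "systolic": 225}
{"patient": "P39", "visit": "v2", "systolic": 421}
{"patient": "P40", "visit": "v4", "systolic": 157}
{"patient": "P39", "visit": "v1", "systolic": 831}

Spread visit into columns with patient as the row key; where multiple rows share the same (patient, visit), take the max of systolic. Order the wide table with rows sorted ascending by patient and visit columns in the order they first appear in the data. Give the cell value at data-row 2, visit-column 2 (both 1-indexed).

885

With rows sorted ascending by patient, row 2 is patient=P37. visit columns in first-appearance order: v2, v4, v1, v3; column 2 is v4.
Long rows with patient=P37, visit=v4: max(74, 885) = 885.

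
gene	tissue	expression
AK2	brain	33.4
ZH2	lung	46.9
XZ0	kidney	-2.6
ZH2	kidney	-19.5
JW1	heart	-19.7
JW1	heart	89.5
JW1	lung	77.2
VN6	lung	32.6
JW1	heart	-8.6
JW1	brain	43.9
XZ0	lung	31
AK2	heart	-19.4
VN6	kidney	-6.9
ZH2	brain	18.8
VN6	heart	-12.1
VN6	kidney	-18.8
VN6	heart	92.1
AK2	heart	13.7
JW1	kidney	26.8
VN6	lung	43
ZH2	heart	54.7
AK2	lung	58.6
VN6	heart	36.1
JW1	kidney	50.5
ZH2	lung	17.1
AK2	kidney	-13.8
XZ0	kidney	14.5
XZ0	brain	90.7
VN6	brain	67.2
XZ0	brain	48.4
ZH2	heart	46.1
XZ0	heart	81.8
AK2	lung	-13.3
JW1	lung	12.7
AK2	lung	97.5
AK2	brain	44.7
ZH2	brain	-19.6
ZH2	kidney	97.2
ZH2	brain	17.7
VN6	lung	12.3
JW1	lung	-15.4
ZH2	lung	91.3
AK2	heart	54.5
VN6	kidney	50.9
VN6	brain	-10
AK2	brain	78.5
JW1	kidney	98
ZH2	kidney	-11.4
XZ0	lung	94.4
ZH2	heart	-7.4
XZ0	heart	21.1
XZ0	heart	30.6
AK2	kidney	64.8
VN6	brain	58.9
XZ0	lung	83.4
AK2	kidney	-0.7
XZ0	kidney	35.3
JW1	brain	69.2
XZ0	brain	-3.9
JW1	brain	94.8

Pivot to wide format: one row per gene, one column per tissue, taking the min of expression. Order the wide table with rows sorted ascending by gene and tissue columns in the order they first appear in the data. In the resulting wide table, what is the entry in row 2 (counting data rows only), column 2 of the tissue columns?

-15.4

With rows sorted ascending by gene, row 2 is gene=JW1. tissue columns in first-appearance order: brain, lung, kidney, heart; column 2 is lung.
Long rows with gene=JW1, tissue=lung: min(77.2, 12.7, -15.4) = -15.4.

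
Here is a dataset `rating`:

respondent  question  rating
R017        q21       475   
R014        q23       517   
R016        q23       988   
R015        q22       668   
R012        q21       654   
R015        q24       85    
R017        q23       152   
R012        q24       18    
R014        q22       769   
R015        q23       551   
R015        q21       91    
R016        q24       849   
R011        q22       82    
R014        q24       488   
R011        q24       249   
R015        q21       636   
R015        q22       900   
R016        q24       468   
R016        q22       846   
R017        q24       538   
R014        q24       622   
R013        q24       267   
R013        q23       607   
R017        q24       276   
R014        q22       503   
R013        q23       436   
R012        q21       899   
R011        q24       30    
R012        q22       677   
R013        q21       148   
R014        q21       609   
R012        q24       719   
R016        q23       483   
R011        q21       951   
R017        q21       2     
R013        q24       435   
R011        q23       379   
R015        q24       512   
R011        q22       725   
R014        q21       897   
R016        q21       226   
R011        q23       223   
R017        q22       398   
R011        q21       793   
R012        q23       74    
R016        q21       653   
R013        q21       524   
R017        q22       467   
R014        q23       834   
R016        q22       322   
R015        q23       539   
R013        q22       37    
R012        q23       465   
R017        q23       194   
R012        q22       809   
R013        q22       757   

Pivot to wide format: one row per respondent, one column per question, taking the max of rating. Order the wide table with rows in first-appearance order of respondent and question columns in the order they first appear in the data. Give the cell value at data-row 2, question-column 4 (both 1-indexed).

622

With rows in first-appearance order of respondent, row 2 is respondent=R014. question columns in first-appearance order: q21, q23, q22, q24; column 4 is q24.
Long rows with respondent=R014, question=q24: max(488, 622) = 622.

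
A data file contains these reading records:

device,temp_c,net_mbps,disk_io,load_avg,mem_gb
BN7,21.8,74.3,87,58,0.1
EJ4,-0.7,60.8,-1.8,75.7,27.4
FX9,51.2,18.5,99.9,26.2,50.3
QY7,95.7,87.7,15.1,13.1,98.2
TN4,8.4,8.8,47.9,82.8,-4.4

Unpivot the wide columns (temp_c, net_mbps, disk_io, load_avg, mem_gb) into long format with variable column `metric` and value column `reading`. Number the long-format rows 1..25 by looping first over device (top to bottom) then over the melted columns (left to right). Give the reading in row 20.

25 rows total (5 × 5). Row 20: index ⌊(20-1)/5⌋ = 3 into device → QY7; (20-1) mod 5 = 4 into the melted columns → mem_gb.
So row 20 is (QY7, mem_gb, 98.2); reading = 98.2.

98.2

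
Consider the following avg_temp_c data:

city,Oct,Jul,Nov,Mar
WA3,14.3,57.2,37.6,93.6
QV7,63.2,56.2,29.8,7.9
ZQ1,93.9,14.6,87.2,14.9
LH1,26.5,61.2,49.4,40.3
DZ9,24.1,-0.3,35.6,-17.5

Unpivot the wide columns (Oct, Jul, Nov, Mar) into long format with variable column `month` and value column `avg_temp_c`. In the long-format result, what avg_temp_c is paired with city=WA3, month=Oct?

14.3

Unpivoting turns each (city, wide-column) pair into one long row.
The wide cell at row WA3, column Oct holds 14.3, so the long row (WA3, Oct) has avg_temp_c=14.3.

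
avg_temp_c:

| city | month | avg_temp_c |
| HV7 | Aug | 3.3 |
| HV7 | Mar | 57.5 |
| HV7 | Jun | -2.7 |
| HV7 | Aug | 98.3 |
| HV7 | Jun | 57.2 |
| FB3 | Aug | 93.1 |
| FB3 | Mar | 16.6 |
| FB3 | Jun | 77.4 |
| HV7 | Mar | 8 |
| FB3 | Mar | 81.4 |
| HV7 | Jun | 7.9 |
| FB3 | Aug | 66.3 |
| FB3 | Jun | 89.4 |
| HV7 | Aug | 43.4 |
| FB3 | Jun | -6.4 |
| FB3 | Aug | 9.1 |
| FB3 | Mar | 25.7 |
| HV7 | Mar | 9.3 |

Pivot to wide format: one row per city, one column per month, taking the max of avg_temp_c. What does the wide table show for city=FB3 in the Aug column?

93.1

Rows with city=FB3 and month=Aug: avg_temp_c values are 93.1, 66.3, 9.1.
max(93.1, 66.3, 9.1) = 93.1.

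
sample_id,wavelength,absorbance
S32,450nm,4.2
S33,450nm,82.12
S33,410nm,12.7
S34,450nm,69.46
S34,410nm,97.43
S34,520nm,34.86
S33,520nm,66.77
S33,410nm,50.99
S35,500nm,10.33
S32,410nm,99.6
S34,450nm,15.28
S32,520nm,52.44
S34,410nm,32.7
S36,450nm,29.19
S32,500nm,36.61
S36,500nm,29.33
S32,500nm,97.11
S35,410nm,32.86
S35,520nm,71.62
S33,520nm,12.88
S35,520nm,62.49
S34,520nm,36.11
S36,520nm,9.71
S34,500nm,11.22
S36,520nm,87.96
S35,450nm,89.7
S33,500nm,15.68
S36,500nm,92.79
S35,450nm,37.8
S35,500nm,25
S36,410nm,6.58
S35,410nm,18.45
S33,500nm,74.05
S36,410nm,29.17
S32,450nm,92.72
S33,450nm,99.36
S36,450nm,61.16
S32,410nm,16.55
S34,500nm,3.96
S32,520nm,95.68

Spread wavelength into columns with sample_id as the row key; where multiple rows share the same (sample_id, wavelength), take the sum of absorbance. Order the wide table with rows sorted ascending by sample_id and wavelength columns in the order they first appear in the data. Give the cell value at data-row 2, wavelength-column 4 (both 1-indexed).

With rows sorted ascending by sample_id, row 2 is sample_id=S33. wavelength columns in first-appearance order: 450nm, 410nm, 520nm, 500nm; column 4 is 500nm.
Long rows with sample_id=S33, wavelength=500nm: 15.68 + 74.05 = 89.73.

89.73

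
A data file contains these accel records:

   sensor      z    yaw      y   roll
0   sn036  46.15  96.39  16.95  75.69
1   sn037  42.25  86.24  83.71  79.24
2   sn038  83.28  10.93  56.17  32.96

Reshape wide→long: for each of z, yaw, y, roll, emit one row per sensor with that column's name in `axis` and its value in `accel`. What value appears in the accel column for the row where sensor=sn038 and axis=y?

56.17

Unpivoting turns each (sensor, wide-column) pair into one long row.
The wide cell at row sn038, column y holds 56.17, so the long row (sn038, y) has accel=56.17.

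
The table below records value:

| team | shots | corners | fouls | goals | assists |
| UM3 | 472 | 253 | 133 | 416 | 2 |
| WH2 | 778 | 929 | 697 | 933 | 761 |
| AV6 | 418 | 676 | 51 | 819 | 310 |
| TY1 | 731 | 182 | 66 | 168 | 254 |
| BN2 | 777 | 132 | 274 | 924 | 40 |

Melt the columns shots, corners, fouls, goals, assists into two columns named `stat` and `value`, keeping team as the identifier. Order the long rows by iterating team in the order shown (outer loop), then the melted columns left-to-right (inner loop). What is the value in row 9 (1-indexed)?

25 rows total (5 × 5). Row 9: index ⌊(9-1)/5⌋ = 1 into team → WH2; (9-1) mod 5 = 3 into the melted columns → goals.
So row 9 is (WH2, goals, 933); value = 933.

933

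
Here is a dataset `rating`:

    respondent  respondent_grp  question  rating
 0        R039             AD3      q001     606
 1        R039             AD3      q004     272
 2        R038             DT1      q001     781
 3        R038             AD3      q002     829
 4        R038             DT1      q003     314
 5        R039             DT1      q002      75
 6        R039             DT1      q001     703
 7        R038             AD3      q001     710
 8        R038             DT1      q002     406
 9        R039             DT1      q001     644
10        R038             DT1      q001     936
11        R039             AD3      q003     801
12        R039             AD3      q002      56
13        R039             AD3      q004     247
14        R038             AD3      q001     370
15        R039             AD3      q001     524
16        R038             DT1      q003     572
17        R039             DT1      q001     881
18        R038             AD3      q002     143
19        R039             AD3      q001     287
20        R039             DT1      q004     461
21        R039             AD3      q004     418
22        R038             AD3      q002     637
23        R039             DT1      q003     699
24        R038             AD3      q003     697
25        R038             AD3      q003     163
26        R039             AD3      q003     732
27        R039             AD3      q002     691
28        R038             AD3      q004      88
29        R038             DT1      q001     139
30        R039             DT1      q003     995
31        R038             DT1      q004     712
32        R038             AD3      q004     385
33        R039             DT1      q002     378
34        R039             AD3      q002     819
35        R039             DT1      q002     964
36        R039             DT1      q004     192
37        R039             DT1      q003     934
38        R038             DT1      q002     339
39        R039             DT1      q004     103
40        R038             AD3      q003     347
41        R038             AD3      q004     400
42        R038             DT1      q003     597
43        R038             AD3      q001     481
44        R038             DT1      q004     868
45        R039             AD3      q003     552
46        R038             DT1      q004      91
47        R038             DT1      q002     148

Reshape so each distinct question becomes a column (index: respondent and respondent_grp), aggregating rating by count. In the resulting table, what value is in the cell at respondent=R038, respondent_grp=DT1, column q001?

Rows with respondent=R038, respondent_grp=DT1 and question=q001: rating values are 781, 936, 139.
3 rows match — count = 3.

3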